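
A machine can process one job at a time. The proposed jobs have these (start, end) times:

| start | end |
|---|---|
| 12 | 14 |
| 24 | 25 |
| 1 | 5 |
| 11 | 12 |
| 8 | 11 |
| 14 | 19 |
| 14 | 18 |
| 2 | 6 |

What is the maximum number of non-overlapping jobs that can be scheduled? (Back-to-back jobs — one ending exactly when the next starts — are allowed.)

6

By end time: (1,5), (2,6), (8,11), (11,12), (12,14), (14,18), (14,19), (24,25).
Pick (1,5); next start ≥ 5 → (8,11); next start ≥ 11 → (11,12); next start ≥ 12 → (12,14); next start ≥ 14 → (14,18); next start ≥ 18 → (24,25).
Selected 6 jobs.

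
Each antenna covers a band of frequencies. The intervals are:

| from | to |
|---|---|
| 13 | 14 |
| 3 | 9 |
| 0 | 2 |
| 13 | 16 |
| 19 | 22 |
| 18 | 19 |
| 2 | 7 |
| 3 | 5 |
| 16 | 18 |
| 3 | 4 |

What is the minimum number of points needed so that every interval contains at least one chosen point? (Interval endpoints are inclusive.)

5

Process intervals by earliest right end; each time one isn't hit yet, stab at its right endpoint.
Sorted: [0,2] [3,4] [3,5] [2,7] [3,9] [13,14] [13,16] [16,18] [18,19] [19,22]
{[0,2]} hit by 2; {[3,4],[3,5],[2,7],[3,9]} hit by 4; {[13,14],[13,16]} hit by 14; {[16,18],[18,19]} hit by 18; {[19,22]} hit by 22.
Points: 2, 4, 14, 18, 22 (5 total).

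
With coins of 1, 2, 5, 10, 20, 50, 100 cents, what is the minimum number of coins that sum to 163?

163 − 1×100→63 − 1×50→13 − 1×10→3 − 1×2→1 − 1×1→0
Total coins = 1 + 1 + 1 + 1 + 1 = 5

5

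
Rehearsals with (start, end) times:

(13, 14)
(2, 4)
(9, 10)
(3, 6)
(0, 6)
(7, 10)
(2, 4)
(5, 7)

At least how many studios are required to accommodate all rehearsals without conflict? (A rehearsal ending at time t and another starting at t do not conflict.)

Events (time:±→running): 0:+→1 2:+→2 2:+→3 3:+→4 … peak 4.

4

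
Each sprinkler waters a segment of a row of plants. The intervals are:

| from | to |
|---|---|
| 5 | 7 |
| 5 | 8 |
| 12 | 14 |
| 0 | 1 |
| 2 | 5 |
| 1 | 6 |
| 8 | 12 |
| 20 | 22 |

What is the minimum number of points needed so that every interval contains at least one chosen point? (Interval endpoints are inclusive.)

4

Sort by right endpoint; whenever an interval is uncovered, place a point at its right end.
By right end: [0,1]  [2,5]  [1,6]  [5,7]  [5,8]  [8,12]  [12,14]  [20,22]
[0,1] uncovered → point at 1; [2,5] uncovered → point at 5; [8,12] uncovered → point at 12; [20,22] uncovered → point at 22.
Points: 1, 5, 12, 22 (4 total).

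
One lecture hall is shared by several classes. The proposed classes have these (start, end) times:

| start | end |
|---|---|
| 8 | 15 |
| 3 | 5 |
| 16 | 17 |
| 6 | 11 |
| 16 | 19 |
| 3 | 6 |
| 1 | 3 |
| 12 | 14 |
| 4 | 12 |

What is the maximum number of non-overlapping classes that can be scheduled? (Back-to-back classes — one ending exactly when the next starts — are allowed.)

5

Order by finish time; keep every interval that doesn't clash with the previous kept one.
Sorted by end: (1,3)  (3,5)  (3,6)  (6,11)  (4,12)  (12,14)  (8,15)  (16,17)  (16,19)
take (1,3); take (3,5); take (6,11); take (12,14); take (16,17); skip (16,19).
Selected 5 classes.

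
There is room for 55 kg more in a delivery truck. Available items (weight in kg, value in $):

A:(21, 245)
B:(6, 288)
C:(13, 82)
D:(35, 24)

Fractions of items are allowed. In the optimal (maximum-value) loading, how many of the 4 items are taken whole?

3

Greedy by value/weight ratio, highest first.
Ratios (sorted): B 48.00, A 11.67, C 6.31, D 0.69
take B (6 @ 288); take A (21 @ 245); take C (13 @ 82); take 15/35 of D → 10.29. Capacity used 55/55.
3 item(s) taken whole; one partial (take 15/35 of D).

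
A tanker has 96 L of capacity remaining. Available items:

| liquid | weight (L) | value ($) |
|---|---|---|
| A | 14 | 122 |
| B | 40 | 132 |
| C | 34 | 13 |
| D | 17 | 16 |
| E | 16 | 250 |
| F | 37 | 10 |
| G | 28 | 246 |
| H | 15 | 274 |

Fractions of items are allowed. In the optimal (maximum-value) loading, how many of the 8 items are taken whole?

Sort by value per unit weight and fill in that order.
Order: H (274/15=18.27) > E (250/16=15.62) > G (246/28=8.79) > A (122/14=8.71) > B (132/40=3.30) > D (16/17=0.94) > C (13/34=0.38) > F (10/37=0.27)
Fill: take H (15 @ 274) → take E (16 @ 250) → take G (28 @ 246) → take A (14 @ 122) → take 23/40 of B → 75.90; 96/96 used.
4 item(s) taken whole; one partial (take 23/40 of B).

4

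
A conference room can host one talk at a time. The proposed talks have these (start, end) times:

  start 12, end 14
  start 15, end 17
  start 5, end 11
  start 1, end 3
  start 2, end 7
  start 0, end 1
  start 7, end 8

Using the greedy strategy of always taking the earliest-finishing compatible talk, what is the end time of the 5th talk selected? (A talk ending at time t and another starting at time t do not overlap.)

By end time: (0,1), (1,3), (2,7), (7,8), (5,11), (12,14), (15,17).
Pick (0,1); next start ≥ 1 → (1,3); next start ≥ 3 → (7,8); next start ≥ 8 → (12,14); next start ≥ 14 → (15,17).
Selected: (0,1) (1,3) (7,8) (12,14) (15,17)

17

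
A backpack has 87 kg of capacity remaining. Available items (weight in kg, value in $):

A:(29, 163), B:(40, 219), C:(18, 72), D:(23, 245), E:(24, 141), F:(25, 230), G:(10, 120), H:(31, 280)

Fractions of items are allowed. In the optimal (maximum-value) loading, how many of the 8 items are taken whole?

Order: G (120/10=12.00) > D (245/23=10.65) > F (230/25=9.20) > H (280/31=9.03) > E (141/24=5.88) > A (163/29=5.62) > B (219/40=5.47) > C (72/18=4.00)
Fill: take G (10 @ 120) → take D (23 @ 245) → take F (25 @ 230) → take 29/31 of H → 261.94; 87/87 used.
3 item(s) taken whole; one partial (take 29/31 of H).

3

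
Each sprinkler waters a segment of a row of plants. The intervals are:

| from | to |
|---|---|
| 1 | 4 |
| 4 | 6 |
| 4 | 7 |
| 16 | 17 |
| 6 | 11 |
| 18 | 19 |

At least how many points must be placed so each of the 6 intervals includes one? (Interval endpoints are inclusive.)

Sorted: [1,4] [4,6] [4,7] [6,11] [16,17] [18,19]
{[1,4],[4,6],[4,7]} hit by 4; {[6,11]} hit by 11; {[16,17]} hit by 17; {[18,19]} hit by 19.
Points: 4, 11, 17, 19 (4 total).

4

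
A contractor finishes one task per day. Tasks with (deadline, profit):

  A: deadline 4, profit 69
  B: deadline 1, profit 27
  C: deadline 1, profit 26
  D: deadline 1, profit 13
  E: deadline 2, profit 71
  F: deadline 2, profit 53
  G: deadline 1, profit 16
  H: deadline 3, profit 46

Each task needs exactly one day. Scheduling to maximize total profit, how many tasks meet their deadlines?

4

Take jobs in profit order; each goes to the latest open slot no later than its deadline.
By profit: E(d2,71), A(d4,69), F(d2,53), H(d3,46), B(d1,27), C(d1,26), G(d1,16), D(d1,13)
E→slot 2; A→slot 4; F→slot 1; H→slot 3; B skipped; C skipped; G skipped; D skipped.
4 of 8 scheduled.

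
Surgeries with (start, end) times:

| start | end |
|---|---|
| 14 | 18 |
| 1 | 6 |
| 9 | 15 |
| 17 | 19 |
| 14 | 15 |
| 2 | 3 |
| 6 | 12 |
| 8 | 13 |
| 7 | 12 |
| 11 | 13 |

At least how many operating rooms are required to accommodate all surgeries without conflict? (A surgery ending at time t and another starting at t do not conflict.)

5

The answer is the maximum number of intervals overlapping at any instant.
starts: [1, 2, 6, 7, 8, 9, 11, 14, 14, 17]
ends:   [3, 6, 12, 12, 13, 13, 15, 15, 18, 19]
s1→1 s2→2 e3→1 e6→0 s6→1 s7→2 s8→3 s9→4 s11→5  — peak 5.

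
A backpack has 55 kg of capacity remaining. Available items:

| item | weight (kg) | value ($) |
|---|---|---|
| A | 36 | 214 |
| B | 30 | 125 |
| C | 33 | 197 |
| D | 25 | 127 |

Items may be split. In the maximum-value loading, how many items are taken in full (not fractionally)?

1

Greedy by value/weight ratio, highest first.
Ratios (sorted): C 5.97, A 5.94, D 5.08, B 4.17
take C (33 @ 197); take 22/36 of A → 130.78. Capacity used 55/55.
1 item(s) taken whole; one partial (take 22/36 of A).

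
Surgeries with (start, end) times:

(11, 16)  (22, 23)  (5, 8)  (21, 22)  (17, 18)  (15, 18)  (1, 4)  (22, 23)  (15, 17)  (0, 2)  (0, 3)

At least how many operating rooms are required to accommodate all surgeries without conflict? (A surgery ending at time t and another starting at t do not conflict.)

Events (time:±→running): 0:+→1 0:+→2 1:+→3 … peak 3.

3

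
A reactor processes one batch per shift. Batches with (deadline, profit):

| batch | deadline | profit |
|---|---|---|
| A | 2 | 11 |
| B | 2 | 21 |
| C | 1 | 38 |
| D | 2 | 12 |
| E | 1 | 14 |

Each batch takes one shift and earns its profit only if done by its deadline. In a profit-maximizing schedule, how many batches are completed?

By profit: C(d1,38), B(d2,21), E(d1,14), D(d2,12), A(d2,11)
C→slot 1; B→slot 2; E skipped; D skipped; A skipped.
2 of 5 scheduled.

2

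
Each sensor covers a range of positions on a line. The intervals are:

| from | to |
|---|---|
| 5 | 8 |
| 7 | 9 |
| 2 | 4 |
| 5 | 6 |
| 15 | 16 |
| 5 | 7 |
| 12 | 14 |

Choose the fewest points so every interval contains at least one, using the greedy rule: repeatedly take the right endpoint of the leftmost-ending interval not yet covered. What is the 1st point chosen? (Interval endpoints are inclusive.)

4

Process intervals by earliest right end; each time one isn't hit yet, stab at its right endpoint.
By right end: [2,4]  [5,6]  [5,7]  [5,8]  [7,9]  [12,14]  [15,16]
[2,4] uncovered → point at 4; [5,6] uncovered → point at 6; [7,9] uncovered → point at 9; [12,14] uncovered → point at 14; [15,16] uncovered → point at 16.
Points: 4, 6, 9, 14, 16 (5 total).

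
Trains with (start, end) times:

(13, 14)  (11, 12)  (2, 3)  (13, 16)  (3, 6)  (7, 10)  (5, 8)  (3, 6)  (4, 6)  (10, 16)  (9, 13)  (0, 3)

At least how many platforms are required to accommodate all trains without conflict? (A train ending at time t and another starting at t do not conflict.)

4

Events (time:±→running): 0:+→1 2:+→2 3:-→1 3:-→0 3:+→1 3:+→2 4:+→3 5:+→4 … peak 4.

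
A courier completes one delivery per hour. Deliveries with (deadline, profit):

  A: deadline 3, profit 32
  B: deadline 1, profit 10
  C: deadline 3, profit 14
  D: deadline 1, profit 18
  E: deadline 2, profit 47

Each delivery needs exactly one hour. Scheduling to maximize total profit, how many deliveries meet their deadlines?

3

Sort by profit descending; place each in the latest free slot ≤ its deadline.
By profit: E(d2,47), A(d3,32), D(d1,18), C(d3,14), B(d1,10)
E→slot 2; A→slot 3; D→slot 1; C skipped; B skipped.
3 of 5 scheduled.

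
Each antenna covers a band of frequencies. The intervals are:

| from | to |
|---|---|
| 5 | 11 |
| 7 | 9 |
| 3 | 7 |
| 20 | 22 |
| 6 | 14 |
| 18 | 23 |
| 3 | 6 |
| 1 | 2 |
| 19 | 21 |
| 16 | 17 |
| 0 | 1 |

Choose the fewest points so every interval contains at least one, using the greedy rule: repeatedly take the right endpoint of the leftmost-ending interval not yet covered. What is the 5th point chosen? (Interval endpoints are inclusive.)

21

Sort by right endpoint; whenever an interval is uncovered, place a point at its right end.
Sorted: [0,1] [1,2] [3,6] [3,7] [7,9] [5,11] [6,14] [16,17] [19,21] [20,22] [18,23]
{[0,1],[1,2]} hit by 1; {[3,6],[3,7]} hit by 6; {[7,9],[5,11],[6,14]} hit by 9; {[16,17]} hit by 17; {[19,21],[20,22],[18,23]} hit by 21.
Points: 1, 6, 9, 17, 21 (5 total).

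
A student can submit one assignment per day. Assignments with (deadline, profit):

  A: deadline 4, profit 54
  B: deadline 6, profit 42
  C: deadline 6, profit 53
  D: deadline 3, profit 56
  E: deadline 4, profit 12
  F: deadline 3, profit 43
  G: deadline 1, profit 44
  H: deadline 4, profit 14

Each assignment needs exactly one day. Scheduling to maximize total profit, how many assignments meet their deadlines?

Take jobs in profit order; each goes to the latest open slot no later than its deadline.
Profit order: D=56 A=54 C=53 G=44 F=43 B=42 H=14 E=12
Assign: D→slot 3, A→slot 4, C→slot 6, G→slot 1, F→slot 2, B→slot 5, H skipped, E skipped.
Slots: [1:G] [2:F] [3:D] [4:A] [5:B] [6:C]
6 of 8 scheduled.

6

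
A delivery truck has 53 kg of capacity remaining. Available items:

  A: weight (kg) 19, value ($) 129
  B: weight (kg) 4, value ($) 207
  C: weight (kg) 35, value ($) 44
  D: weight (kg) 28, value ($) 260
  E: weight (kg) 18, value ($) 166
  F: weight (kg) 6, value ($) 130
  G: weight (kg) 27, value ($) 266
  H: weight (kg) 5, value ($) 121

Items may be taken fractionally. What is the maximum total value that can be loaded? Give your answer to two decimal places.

826.14

Sort by value per unit weight and fill in that order.
Order: B (207/4=51.75) > H (121/5=24.20) > F (130/6=21.67) > G (266/27=9.85) > D (260/28=9.29) > E (166/18=9.22) > A (129/19=6.79) > C (44/35=1.26)
Fill: take B (4 @ 207) → take H (5 @ 121) → take F (6 @ 130) → take G (27 @ 266) → take 11/28 of D → 102.14; 53/53 used.
Total value = 826.14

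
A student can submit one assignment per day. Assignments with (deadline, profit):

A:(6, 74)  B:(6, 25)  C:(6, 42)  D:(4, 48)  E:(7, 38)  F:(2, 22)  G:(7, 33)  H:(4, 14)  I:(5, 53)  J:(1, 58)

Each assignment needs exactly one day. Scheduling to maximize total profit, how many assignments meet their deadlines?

By profit: A(d6,74), J(d1,58), I(d5,53), D(d4,48), C(d6,42), E(d7,38), G(d7,33), B(d6,25), F(d2,22), H(d4,14)
A→slot 6; J→slot 1; I→slot 5; D→slot 4; C→slot 3; E→slot 7; G→slot 2; B skipped; F skipped; H skipped.
7 of 10 scheduled.

7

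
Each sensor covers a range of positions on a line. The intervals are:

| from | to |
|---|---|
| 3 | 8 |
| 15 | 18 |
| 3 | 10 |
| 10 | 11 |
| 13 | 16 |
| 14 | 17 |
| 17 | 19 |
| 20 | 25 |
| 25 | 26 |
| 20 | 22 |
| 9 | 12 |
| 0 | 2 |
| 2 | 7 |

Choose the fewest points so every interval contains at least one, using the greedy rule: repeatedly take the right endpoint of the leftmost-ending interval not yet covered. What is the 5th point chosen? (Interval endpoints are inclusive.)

Process intervals by earliest right end; each time one isn't hit yet, stab at its right endpoint.
By right end: [0,2]  [2,7]  [3,8]  [3,10]  [10,11]  [9,12]  [13,16]  [14,17]  [15,18]  [17,19]  [20,22]  [20,25]  [25,26]
[0,2] uncovered → point at 2; [3,8] uncovered → point at 8; [10,11] uncovered → point at 11; [13,16] uncovered → point at 16; [17,19] uncovered → point at 19; [20,22] uncovered → point at 22; [25,26] uncovered → point at 26.
Points: 2, 8, 11, 16, 19, 22, 26 (7 total).

19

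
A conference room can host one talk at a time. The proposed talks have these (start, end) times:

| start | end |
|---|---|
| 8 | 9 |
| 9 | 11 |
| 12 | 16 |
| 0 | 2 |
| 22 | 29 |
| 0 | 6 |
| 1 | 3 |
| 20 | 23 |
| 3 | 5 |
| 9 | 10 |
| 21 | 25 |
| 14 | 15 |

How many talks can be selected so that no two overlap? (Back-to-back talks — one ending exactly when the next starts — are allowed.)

6

Greedy by earliest finish: after sorting by end time, pick each interval compatible with the last pick.
Sorted by end: (0,2)  (1,3)  (3,5)  (0,6)  (8,9)  (9,10)  (9,11)  (14,15)  (12,16)  (20,23)  (21,25)  (22,29)
take (0,2); take (3,5); skip (0,6); take (8,9); take (9,10); take (14,15); skip (12,16); take (20,23).
Selected 6 talks.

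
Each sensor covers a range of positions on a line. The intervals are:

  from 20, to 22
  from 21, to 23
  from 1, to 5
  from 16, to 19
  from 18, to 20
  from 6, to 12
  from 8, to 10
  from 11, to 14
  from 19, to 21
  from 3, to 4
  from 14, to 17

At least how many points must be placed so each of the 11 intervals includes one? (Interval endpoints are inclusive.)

By right end: [3,4]  [1,5]  [8,10]  [6,12]  [11,14]  [14,17]  [16,19]  [18,20]  [19,21]  [20,22]  [21,23]
[3,4] uncovered → point at 4; [8,10] uncovered → point at 10; [11,14] uncovered → point at 14; [16,19] uncovered → point at 19; [20,22] uncovered → point at 22.
Points: 4, 10, 14, 19, 22 (5 total).

5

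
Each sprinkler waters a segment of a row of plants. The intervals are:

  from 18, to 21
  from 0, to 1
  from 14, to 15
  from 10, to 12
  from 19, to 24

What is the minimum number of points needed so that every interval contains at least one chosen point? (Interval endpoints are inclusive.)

4

Sorted: [0,1] [10,12] [14,15] [18,21] [19,24]
{[0,1]} hit by 1; {[10,12]} hit by 12; {[14,15]} hit by 15; {[18,21],[19,24]} hit by 21.
Points: 1, 12, 15, 21 (4 total).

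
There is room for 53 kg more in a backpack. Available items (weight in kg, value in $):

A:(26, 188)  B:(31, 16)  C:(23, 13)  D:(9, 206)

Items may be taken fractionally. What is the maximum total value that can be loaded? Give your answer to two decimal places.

Sort by value per unit weight and fill in that order.
Ratios (sorted): D 22.89, A 7.23, C 0.57, B 0.52
take D (9 @ 206); take A (26 @ 188); take 18/23 of C → 10.17. Capacity used 53/53.
Total value = 404.17

404.17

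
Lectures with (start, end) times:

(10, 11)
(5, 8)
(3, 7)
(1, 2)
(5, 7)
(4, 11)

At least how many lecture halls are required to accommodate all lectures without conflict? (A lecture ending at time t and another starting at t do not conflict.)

4

starts: [1, 3, 4, 5, 5, 10]
ends:   [2, 7, 7, 8, 11, 11]
s1→1 e2→0 s3→1 s4→2 s5→3 s5→4  — peak 4.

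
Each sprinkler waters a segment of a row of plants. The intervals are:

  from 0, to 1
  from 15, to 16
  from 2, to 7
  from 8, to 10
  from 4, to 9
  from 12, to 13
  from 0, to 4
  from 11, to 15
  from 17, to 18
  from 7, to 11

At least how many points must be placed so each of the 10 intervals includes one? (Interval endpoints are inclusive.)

Process intervals by earliest right end; each time one isn't hit yet, stab at its right endpoint.
Sorted: [0,1] [0,4] [2,7] [4,9] [8,10] [7,11] [12,13] [11,15] [15,16] [17,18]
{[0,1],[0,4]} hit by 1; {[2,7],[4,9]} hit by 7; {[8,10],[7,11]} hit by 10; {[12,13],[11,15]} hit by 13; {[15,16]} hit by 16; {[17,18]} hit by 18.
Points: 1, 7, 10, 13, 16, 18 (6 total).

6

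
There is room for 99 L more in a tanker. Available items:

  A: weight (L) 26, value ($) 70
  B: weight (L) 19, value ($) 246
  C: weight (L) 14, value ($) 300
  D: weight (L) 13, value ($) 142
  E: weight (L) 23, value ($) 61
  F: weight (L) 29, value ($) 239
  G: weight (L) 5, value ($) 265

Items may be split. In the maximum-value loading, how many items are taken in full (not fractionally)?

Order: G (265/5=53.00) > C (300/14=21.43) > B (246/19=12.95) > D (142/13=10.92) > F (239/29=8.24) > A (70/26=2.69) > E (61/23=2.65)
Fill: take G (5 @ 265) → take C (14 @ 300) → take B (19 @ 246) → take D (13 @ 142) → take F (29 @ 239) → take 19/26 of A → 51.15; 99/99 used.
5 item(s) taken whole; one partial (take 19/26 of A).

5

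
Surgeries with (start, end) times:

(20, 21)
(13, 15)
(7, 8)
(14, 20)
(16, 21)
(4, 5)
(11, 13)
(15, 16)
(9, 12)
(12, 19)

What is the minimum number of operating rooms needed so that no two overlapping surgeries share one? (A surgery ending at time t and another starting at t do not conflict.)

Events (time:±→running): 4:+→1 5:-→0 7:+→1 8:-→0 9:+→1 11:+→2 12:-→1 12:+→2 13:-→1 13:+→2 14:+→3 … peak 3.

3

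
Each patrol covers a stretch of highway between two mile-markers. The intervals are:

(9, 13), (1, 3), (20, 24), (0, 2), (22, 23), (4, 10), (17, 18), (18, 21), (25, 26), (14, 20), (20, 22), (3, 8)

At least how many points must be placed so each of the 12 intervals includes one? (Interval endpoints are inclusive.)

By right end: [0,2]  [1,3]  [3,8]  [4,10]  [9,13]  [17,18]  [14,20]  [18,21]  [20,22]  [22,23]  [20,24]  [25,26]
[0,2] uncovered → point at 2; [3,8] uncovered → point at 8; [9,13] uncovered → point at 13; [17,18] uncovered → point at 18; [20,22] uncovered → point at 22; [25,26] uncovered → point at 26.
Points: 2, 8, 13, 18, 22, 26 (6 total).

6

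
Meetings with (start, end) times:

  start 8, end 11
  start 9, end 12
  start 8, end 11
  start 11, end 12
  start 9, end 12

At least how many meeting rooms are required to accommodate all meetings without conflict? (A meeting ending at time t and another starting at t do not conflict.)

Count concurrent intervals with a sweep; the peak is the room count.
starts: [8, 8, 9, 9, 11]
ends:   [11, 11, 12, 12, 12]
s8→1 s8→2 s9→3 s9→4  — peak 4.

4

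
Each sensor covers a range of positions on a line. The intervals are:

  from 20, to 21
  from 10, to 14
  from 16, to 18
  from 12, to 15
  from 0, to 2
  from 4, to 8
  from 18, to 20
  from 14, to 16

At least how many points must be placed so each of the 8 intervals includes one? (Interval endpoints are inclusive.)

5

Sorted: [0,2] [4,8] [10,14] [12,15] [14,16] [16,18] [18,20] [20,21]
{[0,2]} hit by 2; {[4,8]} hit by 8; {[10,14],[12,15],[14,16]} hit by 14; {[16,18],[18,20]} hit by 18; {[20,21]} hit by 21.
Points: 2, 8, 14, 18, 21 (5 total).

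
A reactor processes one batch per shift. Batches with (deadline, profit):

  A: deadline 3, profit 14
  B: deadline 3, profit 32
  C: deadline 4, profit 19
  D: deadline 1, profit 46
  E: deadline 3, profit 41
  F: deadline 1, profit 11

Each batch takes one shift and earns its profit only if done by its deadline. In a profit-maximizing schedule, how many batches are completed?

4

Profit order: D=46 E=41 B=32 C=19 A=14 F=11
Assign: D→slot 1, E→slot 3, B→slot 2, C→slot 4, A skipped, F skipped.
Slots: [1:D] [2:B] [3:E] [4:C]
4 of 6 scheduled.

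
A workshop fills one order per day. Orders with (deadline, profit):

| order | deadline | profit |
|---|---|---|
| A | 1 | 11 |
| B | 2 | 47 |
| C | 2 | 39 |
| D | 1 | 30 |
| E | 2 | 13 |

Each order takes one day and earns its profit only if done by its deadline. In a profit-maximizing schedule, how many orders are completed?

2

Profit order: B=47 C=39 D=30 E=13 A=11
Assign: B→slot 2, C→slot 1, D skipped, E skipped, A skipped.
Slots: [1:C] [2:B]
2 of 5 scheduled.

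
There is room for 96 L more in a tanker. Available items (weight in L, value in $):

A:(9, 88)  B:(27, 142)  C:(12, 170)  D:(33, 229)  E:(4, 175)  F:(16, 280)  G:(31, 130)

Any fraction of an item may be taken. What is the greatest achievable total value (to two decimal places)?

Greedy by value/weight ratio, highest first.
Ratios (sorted): E 43.75, F 17.50, C 14.17, A 9.78, D 6.94, B 5.26, G 4.19
take E (4 @ 175); take F (16 @ 280); take C (12 @ 170); take A (9 @ 88); take D (33 @ 229); take 22/27 of B → 115.70. Capacity used 96/96.
Total value = 1057.70

1057.70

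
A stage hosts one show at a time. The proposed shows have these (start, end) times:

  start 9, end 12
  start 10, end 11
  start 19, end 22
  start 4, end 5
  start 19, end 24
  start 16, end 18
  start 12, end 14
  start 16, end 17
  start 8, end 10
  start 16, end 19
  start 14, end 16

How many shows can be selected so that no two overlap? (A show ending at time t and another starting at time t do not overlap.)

Sort by end time and greedily take each interval whose start is ≥ the last chosen end.
By end time: (4,5), (8,10), (10,11), (9,12), (12,14), (14,16), (16,17), (16,18), (16,19), (19,22), (19,24).
Pick (4,5); next start ≥ 5 → (8,10); next start ≥ 10 → (10,11); next start ≥ 11 → (12,14); next start ≥ 14 → (14,16); next start ≥ 16 → (16,17); next start ≥ 17 → (19,22).
Selected 7 shows.

7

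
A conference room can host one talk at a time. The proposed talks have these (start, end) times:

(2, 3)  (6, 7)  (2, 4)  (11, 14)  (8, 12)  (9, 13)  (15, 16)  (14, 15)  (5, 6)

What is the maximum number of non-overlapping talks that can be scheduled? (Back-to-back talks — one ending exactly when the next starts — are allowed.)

6

Order by finish time; keep every interval that doesn't clash with the previous kept one.
Sorted by end: (2,3)  (2,4)  (5,6)  (6,7)  (8,12)  (9,13)  (11,14)  (14,15)  (15,16)
take (2,3); skip (2,4); take (5,6); take (6,7); take (8,12); skip (9,13); skip (11,14); take (14,15); take (15,16).
Selected 6 talks.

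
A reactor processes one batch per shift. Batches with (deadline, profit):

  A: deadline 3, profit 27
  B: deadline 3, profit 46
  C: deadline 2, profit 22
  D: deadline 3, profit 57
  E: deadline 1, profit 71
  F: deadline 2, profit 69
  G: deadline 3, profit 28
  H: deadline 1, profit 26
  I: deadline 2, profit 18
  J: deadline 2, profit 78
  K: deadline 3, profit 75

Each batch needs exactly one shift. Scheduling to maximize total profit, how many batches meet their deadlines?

3

Sort by profit descending; place each in the latest free slot ≤ its deadline.
By profit: J(d2,78), K(d3,75), E(d1,71), F(d2,69), D(d3,57), B(d3,46), G(d3,28), A(d3,27), H(d1,26), C(d2,22), I(d2,18)
J→slot 2; K→slot 3; E→slot 1; F skipped; D skipped; B skipped; G skipped; A skipped; H skipped; C skipped; I skipped.
3 of 11 scheduled.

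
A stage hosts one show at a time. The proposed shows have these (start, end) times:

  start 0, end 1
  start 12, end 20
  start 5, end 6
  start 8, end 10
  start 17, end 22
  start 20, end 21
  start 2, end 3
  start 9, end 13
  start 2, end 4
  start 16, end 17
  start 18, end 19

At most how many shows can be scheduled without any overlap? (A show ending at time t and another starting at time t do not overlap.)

Sort by end time and greedily take each interval whose start is ≥ the last chosen end.
Sorted by end: (0,1)  (2,3)  (2,4)  (5,6)  (8,10)  (9,13)  (16,17)  (18,19)  (12,20)  (20,21)  (17,22)
take (0,1); take (2,3); take (5,6); take (8,10); take (16,17); take (18,19); take (20,21).
Selected 7 shows.

7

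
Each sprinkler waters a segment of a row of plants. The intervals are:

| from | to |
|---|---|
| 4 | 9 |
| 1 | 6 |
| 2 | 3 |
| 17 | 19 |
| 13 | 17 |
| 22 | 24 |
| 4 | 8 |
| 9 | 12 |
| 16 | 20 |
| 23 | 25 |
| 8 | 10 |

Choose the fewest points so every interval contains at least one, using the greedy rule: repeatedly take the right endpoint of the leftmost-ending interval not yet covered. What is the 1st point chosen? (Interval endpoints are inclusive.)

By right end: [2,3]  [1,6]  [4,8]  [4,9]  [8,10]  [9,12]  [13,17]  [17,19]  [16,20]  [22,24]  [23,25]
[2,3] uncovered → point at 3; [4,8] uncovered → point at 8; [9,12] uncovered → point at 12; [13,17] uncovered → point at 17; [22,24] uncovered → point at 24.
Points: 3, 8, 12, 17, 24 (5 total).

3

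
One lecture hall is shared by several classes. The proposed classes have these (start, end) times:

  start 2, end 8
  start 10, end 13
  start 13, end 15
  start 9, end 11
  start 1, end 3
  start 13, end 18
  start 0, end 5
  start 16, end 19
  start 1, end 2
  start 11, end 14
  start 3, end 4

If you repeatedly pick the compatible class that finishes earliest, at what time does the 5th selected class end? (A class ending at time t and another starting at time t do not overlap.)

By end time: (1,2), (1,3), (3,4), (0,5), (2,8), (9,11), (10,13), (11,14), (13,15), (13,18), (16,19).
Pick (1,2); next start ≥ 2 → (3,4); next start ≥ 4 → (9,11); next start ≥ 11 → (11,14); next start ≥ 14 → (16,19).
Selected: (1,2) (3,4) (9,11) (11,14) (16,19)

19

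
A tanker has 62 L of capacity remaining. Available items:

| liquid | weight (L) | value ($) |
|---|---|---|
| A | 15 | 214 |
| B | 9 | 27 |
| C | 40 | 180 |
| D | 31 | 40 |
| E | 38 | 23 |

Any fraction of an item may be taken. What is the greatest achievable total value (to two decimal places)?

415.00

Sort by value per unit weight and fill in that order.
Ratios (sorted): A 14.27, C 4.50, B 3.00, D 1.29, E 0.61
take A (15 @ 214); take C (40 @ 180); take 7/9 of B → 21.00. Capacity used 62/62.
Total value = 415.00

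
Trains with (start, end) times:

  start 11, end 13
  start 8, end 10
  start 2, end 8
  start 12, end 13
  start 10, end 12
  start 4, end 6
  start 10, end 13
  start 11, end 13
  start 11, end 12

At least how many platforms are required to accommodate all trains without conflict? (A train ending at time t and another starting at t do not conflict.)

5

starts: [2, 4, 8, 10, 10, 11, 11, 11, 12]
ends:   [6, 8, 10, 12, 12, 13, 13, 13, 13]
s2→1 s4→2 e6→1 e8→0 s8→1 e10→0 s10→1 s10→2 s11→3 s11→4 s11→5  — peak 5.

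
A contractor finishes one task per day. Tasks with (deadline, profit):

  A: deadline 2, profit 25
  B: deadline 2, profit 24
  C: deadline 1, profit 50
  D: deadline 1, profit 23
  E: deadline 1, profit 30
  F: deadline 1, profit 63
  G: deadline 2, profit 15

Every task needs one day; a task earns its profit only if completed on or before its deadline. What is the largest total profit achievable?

88

Take jobs in profit order; each goes to the latest open slot no later than its deadline.
By profit: F(d1,63), C(d1,50), E(d1,30), A(d2,25), B(d2,24), D(d1,23), G(d2,15)
F→slot 1; C skipped; E skipped; A→slot 2; B skipped; D skipped; G skipped.
Profit = 63 + 25 = 88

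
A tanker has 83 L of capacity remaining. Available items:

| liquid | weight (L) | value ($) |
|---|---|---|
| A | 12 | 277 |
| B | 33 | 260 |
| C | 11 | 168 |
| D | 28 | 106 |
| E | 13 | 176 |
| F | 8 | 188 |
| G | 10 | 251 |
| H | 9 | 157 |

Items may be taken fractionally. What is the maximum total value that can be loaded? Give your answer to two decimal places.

Ratios (sorted): G 25.10, F 23.50, A 23.08, H 17.44, C 15.27, E 13.54, B 7.88, D 3.79
take G (10 @ 251); take F (8 @ 188); take A (12 @ 277); take H (9 @ 157); take C (11 @ 168); take E (13 @ 176); take 20/33 of B → 157.58. Capacity used 83/83.
Total value = 1374.58

1374.58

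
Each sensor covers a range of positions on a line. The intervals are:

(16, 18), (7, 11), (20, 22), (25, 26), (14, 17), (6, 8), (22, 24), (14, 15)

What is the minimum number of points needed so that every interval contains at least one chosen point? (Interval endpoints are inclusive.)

5

Process intervals by earliest right end; each time one isn't hit yet, stab at its right endpoint.
Sorted: [6,8] [7,11] [14,15] [14,17] [16,18] [20,22] [22,24] [25,26]
{[6,8],[7,11]} hit by 8; {[14,15],[14,17]} hit by 15; {[16,18]} hit by 18; {[20,22],[22,24]} hit by 22; {[25,26]} hit by 26.
Points: 8, 15, 18, 22, 26 (5 total).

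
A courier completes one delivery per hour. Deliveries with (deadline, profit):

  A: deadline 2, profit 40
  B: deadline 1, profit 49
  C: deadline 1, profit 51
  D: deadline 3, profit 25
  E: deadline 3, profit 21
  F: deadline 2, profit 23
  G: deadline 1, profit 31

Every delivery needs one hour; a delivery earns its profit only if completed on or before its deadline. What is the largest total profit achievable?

Take jobs in profit order; each goes to the latest open slot no later than its deadline.
By profit: C(d1,51), B(d1,49), A(d2,40), G(d1,31), D(d3,25), F(d2,23), E(d3,21)
C→slot 1; B skipped; A→slot 2; G skipped; D→slot 3; F skipped; E skipped.
Profit = 51 + 40 + 25 = 116

116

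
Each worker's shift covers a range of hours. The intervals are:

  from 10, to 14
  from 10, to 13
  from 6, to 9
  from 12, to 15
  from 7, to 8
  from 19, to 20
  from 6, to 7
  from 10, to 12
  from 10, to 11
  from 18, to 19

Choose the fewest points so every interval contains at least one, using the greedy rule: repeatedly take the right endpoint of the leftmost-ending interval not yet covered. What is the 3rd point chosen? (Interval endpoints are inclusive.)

Sort by right endpoint; whenever an interval is uncovered, place a point at its right end.
By right end: [6,7]  [7,8]  [6,9]  [10,11]  [10,12]  [10,13]  [10,14]  [12,15]  [18,19]  [19,20]
[6,7] uncovered → point at 7; [10,11] uncovered → point at 11; [12,15] uncovered → point at 15; [18,19] uncovered → point at 19.
Points: 7, 11, 15, 19 (4 total).

15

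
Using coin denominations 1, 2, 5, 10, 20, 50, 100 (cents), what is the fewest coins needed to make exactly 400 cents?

400 = 4×100
Total coins = 4 = 4

4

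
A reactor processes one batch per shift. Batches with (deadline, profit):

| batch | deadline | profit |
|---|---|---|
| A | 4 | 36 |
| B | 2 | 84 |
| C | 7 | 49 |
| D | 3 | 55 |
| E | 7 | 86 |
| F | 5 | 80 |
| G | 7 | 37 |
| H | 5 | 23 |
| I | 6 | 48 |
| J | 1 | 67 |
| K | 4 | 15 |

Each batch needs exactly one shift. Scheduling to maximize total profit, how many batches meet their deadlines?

Sort by profit descending; place each in the latest free slot ≤ its deadline.
Profit order: E=86 B=84 F=80 J=67 D=55 C=49 I=48 G=37 A=36 H=23 K=15
Assign: E→slot 7, B→slot 2, F→slot 5, J→slot 1, D→slot 3, C→slot 6, I→slot 4, G skipped, A skipped, H skipped, K skipped.
Slots: [1:J] [2:B] [3:D] [4:I] [5:F] [6:C] [7:E]
7 of 11 scheduled.

7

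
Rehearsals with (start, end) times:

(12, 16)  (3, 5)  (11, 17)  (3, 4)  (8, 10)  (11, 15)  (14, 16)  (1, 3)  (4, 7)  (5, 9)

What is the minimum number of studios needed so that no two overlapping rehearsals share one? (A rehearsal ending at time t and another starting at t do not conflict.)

4

starts: [1, 3, 3, 4, 5, 8, 11, 11, 12, 14]
ends:   [3, 4, 5, 7, 9, 10, 15, 16, 16, 17]
s1→1 e3→0 s3→1 s3→2 e4→1 s4→2 e5→1 s5→2 e7→1 s8→2 e9→1 e10→0 s11→1 s11→2 s12→3 s14→4  — peak 4.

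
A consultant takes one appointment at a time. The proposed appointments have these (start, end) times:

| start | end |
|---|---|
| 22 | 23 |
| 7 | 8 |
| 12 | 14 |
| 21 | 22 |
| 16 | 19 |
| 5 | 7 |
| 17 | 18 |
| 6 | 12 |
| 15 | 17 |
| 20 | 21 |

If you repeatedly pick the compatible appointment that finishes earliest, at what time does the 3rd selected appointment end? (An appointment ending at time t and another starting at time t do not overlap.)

By end time: (5,7), (7,8), (6,12), (12,14), (15,17), (17,18), (16,19), (20,21), (21,22), (22,23).
Pick (5,7); next start ≥ 7 → (7,8); next start ≥ 8 → (12,14); next start ≥ 14 → (15,17); next start ≥ 17 → (17,18); next start ≥ 18 → (20,21); next start ≥ 21 → (21,22); next start ≥ 22 → (22,23).
Selected: (5,7) (7,8) (12,14) (15,17) (17,18) (20,21) (21,22) (22,23)

14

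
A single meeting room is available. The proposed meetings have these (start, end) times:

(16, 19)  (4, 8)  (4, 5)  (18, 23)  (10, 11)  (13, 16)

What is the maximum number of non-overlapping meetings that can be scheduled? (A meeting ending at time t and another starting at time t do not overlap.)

4

By end time: (4,5), (4,8), (10,11), (13,16), (16,19), (18,23).
Pick (4,5); next start ≥ 5 → (10,11); next start ≥ 11 → (13,16); next start ≥ 16 → (16,19).
Selected 4 meetings.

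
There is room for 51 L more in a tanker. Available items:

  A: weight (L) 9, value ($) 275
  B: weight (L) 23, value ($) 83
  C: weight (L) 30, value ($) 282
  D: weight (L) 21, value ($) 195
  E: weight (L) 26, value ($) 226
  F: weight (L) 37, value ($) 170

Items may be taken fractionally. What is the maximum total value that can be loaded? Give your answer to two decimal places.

668.43

Ratios (sorted): A 30.56, C 9.40, D 9.29, E 8.69, F 4.59, B 3.61
take A (9 @ 275); take C (30 @ 282); take 12/21 of D → 111.43. Capacity used 51/51.
Total value = 668.43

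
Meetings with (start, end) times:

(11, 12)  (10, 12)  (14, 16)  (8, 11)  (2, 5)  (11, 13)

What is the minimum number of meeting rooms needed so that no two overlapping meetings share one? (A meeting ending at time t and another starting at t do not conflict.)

3

starts: [2, 8, 10, 11, 11, 14]
ends:   [5, 11, 12, 12, 13, 16]
s2→1 e5→0 s8→1 s10→2 e11→1 s11→2 s11→3  — peak 3.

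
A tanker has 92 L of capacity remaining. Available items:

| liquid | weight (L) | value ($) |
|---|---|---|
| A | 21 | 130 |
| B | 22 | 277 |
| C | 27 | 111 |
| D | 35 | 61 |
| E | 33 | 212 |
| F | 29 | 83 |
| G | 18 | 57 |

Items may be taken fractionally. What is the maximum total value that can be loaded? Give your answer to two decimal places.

684.78

Order: B (277/22=12.59) > E (212/33=6.42) > A (130/21=6.19) > C (111/27=4.11) > G (57/18=3.17) > F (83/29=2.86) > D (61/35=1.74)
Fill: take B (22 @ 277) → take E (33 @ 212) → take A (21 @ 130) → take 16/27 of C → 65.78; 92/92 used.
Total value = 684.78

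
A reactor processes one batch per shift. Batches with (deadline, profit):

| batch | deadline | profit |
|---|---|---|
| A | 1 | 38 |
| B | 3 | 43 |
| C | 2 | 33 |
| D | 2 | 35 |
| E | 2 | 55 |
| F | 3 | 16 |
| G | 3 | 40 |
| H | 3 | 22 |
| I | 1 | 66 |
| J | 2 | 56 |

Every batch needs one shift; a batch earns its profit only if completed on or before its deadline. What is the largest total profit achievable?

Take jobs in profit order; each goes to the latest open slot no later than its deadline.
By profit: I(d1,66), J(d2,56), E(d2,55), B(d3,43), G(d3,40), A(d1,38), D(d2,35), C(d2,33), H(d3,22), F(d3,16)
I→slot 1; J→slot 2; E skipped; B→slot 3; G skipped; A skipped; D skipped; C skipped; H skipped; F skipped.
Profit = 66 + 56 + 43 = 165

165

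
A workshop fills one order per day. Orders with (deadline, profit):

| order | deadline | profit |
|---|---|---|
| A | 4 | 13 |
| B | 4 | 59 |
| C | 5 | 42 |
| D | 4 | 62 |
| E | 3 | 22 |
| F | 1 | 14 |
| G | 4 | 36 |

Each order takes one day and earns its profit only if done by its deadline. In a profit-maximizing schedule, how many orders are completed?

Take jobs in profit order; each goes to the latest open slot no later than its deadline.
By profit: D(d4,62), B(d4,59), C(d5,42), G(d4,36), E(d3,22), F(d1,14), A(d4,13)
D→slot 4; B→slot 3; C→slot 5; G→slot 2; E→slot 1; F skipped; A skipped.
5 of 7 scheduled.

5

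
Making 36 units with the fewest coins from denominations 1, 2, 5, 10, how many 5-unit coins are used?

1

36 = 3×10 + 1×5 + 1×1
Count of 5: 1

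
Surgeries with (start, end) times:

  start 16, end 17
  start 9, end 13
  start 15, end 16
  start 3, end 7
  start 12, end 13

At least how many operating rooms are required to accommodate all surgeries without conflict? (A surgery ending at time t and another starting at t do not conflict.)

2

Count concurrent intervals with a sweep; the peak is the room count.
Events (time:±→running): 3:+→1 7:-→0 9:+→1 12:+→2 … peak 2.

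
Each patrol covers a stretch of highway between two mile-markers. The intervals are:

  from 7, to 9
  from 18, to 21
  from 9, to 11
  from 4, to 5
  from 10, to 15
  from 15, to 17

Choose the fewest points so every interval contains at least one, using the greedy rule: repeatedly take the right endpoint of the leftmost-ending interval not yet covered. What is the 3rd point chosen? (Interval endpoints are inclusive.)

15

Process intervals by earliest right end; each time one isn't hit yet, stab at its right endpoint.
By right end: [4,5]  [7,9]  [9,11]  [10,15]  [15,17]  [18,21]
[4,5] uncovered → point at 5; [7,9] uncovered → point at 9; [10,15] uncovered → point at 15; [18,21] uncovered → point at 21.
Points: 5, 9, 15, 21 (4 total).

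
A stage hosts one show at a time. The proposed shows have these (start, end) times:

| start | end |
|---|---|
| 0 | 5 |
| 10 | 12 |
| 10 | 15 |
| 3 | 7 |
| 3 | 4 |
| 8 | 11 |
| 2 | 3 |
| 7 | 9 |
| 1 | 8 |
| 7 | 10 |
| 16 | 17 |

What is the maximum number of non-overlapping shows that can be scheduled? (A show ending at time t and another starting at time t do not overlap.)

5

Greedy by earliest finish: after sorting by end time, pick each interval compatible with the last pick.
Sorted by end: (2,3)  (3,4)  (0,5)  (3,7)  (1,8)  (7,9)  (7,10)  (8,11)  (10,12)  (10,15)  (16,17)
take (2,3); take (3,4); skip (3,7); take (7,9); skip (8,11); take (10,12); take (16,17).
Selected 5 shows.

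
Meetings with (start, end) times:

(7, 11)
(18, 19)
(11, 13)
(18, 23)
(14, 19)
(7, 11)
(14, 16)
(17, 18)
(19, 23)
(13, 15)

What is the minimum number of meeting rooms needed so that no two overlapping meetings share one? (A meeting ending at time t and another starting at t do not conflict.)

The answer is the maximum number of intervals overlapping at any instant.
Events (time:±→running): 7:+→1 7:+→2 11:-→1 11:-→0 11:+→1 13:-→0 13:+→1 14:+→2 14:+→3 … peak 3.

3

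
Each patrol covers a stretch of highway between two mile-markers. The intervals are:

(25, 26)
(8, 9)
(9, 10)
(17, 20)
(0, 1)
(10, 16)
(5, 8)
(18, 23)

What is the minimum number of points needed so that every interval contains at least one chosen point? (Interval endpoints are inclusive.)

5

By right end: [0,1]  [5,8]  [8,9]  [9,10]  [10,16]  [17,20]  [18,23]  [25,26]
[0,1] uncovered → point at 1; [5,8] uncovered → point at 8; [9,10] uncovered → point at 10; [17,20] uncovered → point at 20; [25,26] uncovered → point at 26.
Points: 1, 8, 10, 20, 26 (5 total).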